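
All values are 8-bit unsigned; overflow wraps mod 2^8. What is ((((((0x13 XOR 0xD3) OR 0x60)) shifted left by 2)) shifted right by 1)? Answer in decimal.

64

0x13 = 00010011
0xD3 = 11010011
→ XOR → 11000000 = 192
0x60 = 01100000
→ OR → 11100000 = 224
→ shifted left by 2 (mod 2^8) → 10000000 = 128
→ shifted right by 1 → 01000000 = 64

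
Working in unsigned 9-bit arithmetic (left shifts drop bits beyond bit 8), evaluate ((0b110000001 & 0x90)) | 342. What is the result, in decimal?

0b110000001 = 110000001
0x90 = 010010000
→ & → 010000000 = 128
342 = 101010110
→ | → 111010110 = 470

470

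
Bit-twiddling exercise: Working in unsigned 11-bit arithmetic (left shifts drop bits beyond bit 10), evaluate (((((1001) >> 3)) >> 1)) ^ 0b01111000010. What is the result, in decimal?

1001 = 01111101001
→ >> 3 → 00001111101 = 125
→ >> 1 → 00000111110 = 62
0b01111000010 = 01111000010
→ ^ → 01111111100 = 1020

1020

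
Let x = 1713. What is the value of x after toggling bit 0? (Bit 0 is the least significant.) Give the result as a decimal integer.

1712

x = 11010110001
bit 0 is currently 1; toggle it via x ^ (1 << 0) = x ^ 1
→ 11010110000 = 1712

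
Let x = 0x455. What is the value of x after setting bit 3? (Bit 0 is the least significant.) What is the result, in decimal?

1117

x = 010001010101
bit 3 is currently 0; set it via x | (1 << 3) = x | 8
→ 010001011101 = 1117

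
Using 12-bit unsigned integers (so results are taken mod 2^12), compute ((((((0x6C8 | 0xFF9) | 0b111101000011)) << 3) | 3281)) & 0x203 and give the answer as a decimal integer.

0x6C8 = 011011001000
0xFF9 = 111111111001
→ | → 111111111001 = 4089
0b111101000011 = 111101000011
→ | → 111111111011 = 4091
→ << 3 (mod 2^12) → 111111011000 = 4056
3281 = 110011010001
→ | → 111111011001 = 4057
0x203 = 001000000011
→ & → 001000000001 = 513

513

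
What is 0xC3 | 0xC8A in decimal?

3275

0xC3 = 000011000011
0xC8A = 110010001010
 OR → 110011001011 = 3275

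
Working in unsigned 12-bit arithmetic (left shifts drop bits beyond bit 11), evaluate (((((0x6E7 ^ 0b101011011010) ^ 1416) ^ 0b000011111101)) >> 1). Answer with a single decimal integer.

0x6E7 = 011011100111
0b101011011010 = 101011011010
→ ^ → 110000111101 = 3133
1416 = 010110001000
→ ^ → 100110110101 = 2485
0b000011111101 = 000011111101
→ ^ → 100101001000 = 2376
→ >> 1 → 010010100100 = 1188

1188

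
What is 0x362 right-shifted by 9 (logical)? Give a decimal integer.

1

0x362 = 1101100010
shift right by 9 → 0000000001 = 1
(equivalently, floor(866 / 512))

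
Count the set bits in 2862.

2862 = 101100101110
Count the 1s: 1 + 1 + 1 + 1 + 1 + 1 + 1 = 7

7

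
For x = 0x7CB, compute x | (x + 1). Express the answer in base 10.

x = 11111001011 = 1995
x + 1 = 11111001100
OR    = 11111001111 = 1999
(x | (x + 1) sets the lowest cleared bit.)

1999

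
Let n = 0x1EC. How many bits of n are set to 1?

0x1EC = 111101100
Count the 1s: 1 + 1 + 1 + 1 + 1 + 1 = 6

6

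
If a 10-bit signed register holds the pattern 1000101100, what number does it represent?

pattern = 1000101100 (MSB is 1 ⇒ negative)
Invert: 0111010011, add 1 → 0111010100 = 468, so the value is -468.
(Equivalently: 556 - 2^10 = 556 - 1024 = -468.)

-468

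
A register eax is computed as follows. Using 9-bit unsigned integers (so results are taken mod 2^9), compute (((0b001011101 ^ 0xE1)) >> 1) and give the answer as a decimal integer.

94

0b001011101 = 001011101
0xE1 = 011100001
→ ^ → 010111100 = 188
→ >> 1 → 001011110 = 94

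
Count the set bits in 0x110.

0x110 = 100010000
Count the 1s: 1 + 1 = 2

2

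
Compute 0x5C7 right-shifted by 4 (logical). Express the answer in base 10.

92

0x5C7 = 10111000111
shift right by 4 → 00001011100 = 92
(equivalently, floor(1479 / 16))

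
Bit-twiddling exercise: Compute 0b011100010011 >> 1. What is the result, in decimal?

905

x = 11100010011
shift right by 1 → 01110001001 = 905
(equivalently, floor(1811 / 2))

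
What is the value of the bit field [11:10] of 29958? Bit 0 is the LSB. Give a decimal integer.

v = 111010100000110
Shift right by 10: 11101
Mask low 2 bits: 01 = 1

1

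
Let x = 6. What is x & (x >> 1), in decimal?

x = 110 = 6
x>>1 = 011
AND  = 010 = 2
(x & (x >> 1) has a 1 wherever x has two consecutive 1 bits.)

2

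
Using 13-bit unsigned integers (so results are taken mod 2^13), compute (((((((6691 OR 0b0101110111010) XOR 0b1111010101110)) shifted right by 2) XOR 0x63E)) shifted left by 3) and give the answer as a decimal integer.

7128

6691 = 1101000100011
0b0101110111010 = 0101110111010
→ OR → 1101110111011 = 7099
0b1111010101110 = 1111010101110
→ XOR → 0010100010101 = 1301
→ shifted right by 2 → 0000101000101 = 325
0x63E = 0011000111110
→ XOR → 0011101111011 = 1915
→ shifted left by 3 (mod 2^13) → 1101111011000 = 7128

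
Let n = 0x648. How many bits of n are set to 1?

4

0x648 = 11001001000
Count the 1s: 1 + 1 + 1 + 1 = 4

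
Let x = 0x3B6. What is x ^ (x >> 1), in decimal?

x = 1110110110 = 950
x>>1 = 0111011011
XOR  = 1001101101 = 621
(x ^ (x >> 1) gives the standard binary-reflected Gray code of x.)

621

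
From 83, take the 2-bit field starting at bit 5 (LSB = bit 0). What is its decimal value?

2

v = 001010011
Shift right by 5: 0010
Mask low 2 bits: 10 = 2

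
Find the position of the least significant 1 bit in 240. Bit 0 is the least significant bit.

240 = 11110000
Trailing zeros: 4, so the lowest set bit is bit 4 (value 16).

4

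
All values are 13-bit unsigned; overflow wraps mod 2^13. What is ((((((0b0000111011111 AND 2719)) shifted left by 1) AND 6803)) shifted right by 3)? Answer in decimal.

0b0000111011111 = 0000111011111
2719 = 0101010011111
→ AND → 0000010011111 = 159
→ shifted left by 1 (mod 2^13) → 0000100111110 = 318
6803 = 1101010010011
→ AND → 0000000010010 = 18
→ shifted right by 3 → 0000000000010 = 2

2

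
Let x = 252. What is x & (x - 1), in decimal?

248

x = 11111100 = 252
x - 1 = 11111011
AND   = 11111000 = 248
(x & (x - 1) clears the lowest set bit of x.)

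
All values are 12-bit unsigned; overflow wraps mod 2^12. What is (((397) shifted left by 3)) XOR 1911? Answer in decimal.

2847

397 = 000110001101
→ shifted left by 3 (mod 2^12) → 110001101000 = 3176
1911 = 011101110111
→ XOR → 101100011111 = 2847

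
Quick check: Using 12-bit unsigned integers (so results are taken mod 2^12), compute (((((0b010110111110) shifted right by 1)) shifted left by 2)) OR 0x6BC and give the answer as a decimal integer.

0b010110111110 = 010110111110
→ shifted right by 1 → 001011011111 = 735
→ shifted left by 2 (mod 2^12) → 101101111100 = 2940
0x6BC = 011010111100
→ OR → 111111111100 = 4092

4092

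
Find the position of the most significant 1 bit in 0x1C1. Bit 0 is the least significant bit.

8

0x1C1 = 111000001
The topmost 1 is at position 8 (since 2^8 = 256 ≤ 449 < 512).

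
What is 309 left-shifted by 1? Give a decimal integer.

618

309 = 0100110101
shift left by 1 → 1001101010 = 618
(equivalently, 309 × 2^1 = 309 × 2)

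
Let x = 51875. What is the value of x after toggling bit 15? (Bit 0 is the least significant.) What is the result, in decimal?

19107

x = 1100101010100011
bit 15 is currently 1; toggle it via x ^ (1 << 15) = x ^ 32768
→ 0100101010100011 = 19107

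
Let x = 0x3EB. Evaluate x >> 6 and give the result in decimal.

15

0x3EB = 1111101011
shift right by 6 → 0000001111 = 15
(equivalently, floor(1003 / 64))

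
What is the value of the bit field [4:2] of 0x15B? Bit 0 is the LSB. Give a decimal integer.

v = 0101011011
Shift right by 2: 01010110
Mask low 3 bits: 110 = 6

6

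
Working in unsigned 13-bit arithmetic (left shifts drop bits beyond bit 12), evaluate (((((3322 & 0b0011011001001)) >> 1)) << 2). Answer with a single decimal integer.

2448

3322 = 0110011111010
0b0011011001001 = 0011011001001
→ & → 0010011001000 = 1224
→ >> 1 → 0001001100100 = 612
→ << 2 (mod 2^13) → 0100110010000 = 2448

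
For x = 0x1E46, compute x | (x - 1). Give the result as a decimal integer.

7751

x = 1111001000110 = 7750
x - 1 = 1111001000101
OR    = 1111001000111 = 7751
(x | (x - 1) sets all bits below the lowest set bit.)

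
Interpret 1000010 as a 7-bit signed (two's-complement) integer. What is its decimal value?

pattern = 1000010 (MSB is 1 ⇒ negative)
Invert: 0111101, add 1 → 0111110 = 62, so the value is -62.
(Equivalently: 66 - 2^7 = 66 - 128 = -62.)

-62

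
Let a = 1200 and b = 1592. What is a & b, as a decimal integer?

1200 = 10010110000
1592 = 11000111000
AND → 10000110000 = 1072

1072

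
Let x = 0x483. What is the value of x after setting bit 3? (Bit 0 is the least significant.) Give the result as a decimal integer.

1163

x = 010010000011
bit 3 is currently 0; set it via x | (1 << 3) = x | 8
→ 010010001011 = 1163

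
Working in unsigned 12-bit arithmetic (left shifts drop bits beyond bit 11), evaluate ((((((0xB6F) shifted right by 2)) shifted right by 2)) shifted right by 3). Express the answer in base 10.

0xB6F = 101101101111
→ shifted right by 2 → 001011011011 = 731
→ shifted right by 2 → 000010110110 = 182
→ shifted right by 3 → 000000010110 = 22

22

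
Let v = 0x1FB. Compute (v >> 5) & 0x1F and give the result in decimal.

15

v = 00111111011
Shift right by 5: 001111
Mask low 5 bits: 01111 = 15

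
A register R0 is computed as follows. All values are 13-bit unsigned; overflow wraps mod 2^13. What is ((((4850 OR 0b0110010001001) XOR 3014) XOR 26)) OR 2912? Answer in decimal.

8039

4850 = 1001011110010
0b0110010001001 = 0110010001001
→ OR → 1111011111011 = 7931
3014 = 0101111000110
→ XOR → 1010100111101 = 5437
26 = 0000000011010
→ XOR → 1010100100111 = 5415
2912 = 0101101100000
→ OR → 1111101100111 = 8039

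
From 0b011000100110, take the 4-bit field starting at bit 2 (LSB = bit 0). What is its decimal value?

9

v = 011000100110
Shift right by 2: 0110001001
Mask low 4 bits: 1001 = 9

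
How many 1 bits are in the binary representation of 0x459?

0x459 = 10001011001
Count the 1s: 1 + 1 + 1 + 1 + 1 = 5

5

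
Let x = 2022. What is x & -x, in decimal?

2

x = 11111100110 = 2022
-x (two's complement) = …00000011010
AND   = 00000000010 = 2
(x & -x isolates the lowest set bit of x.)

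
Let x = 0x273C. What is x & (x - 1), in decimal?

x = 10011100111100 = 10044
x - 1 = 10011100111011
AND   = 10011100111000 = 10040
(x & (x - 1) clears the lowest set bit of x.)

10040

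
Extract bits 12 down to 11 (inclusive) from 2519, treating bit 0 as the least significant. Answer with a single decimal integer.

v = 000100111010111
Shift right by 11: 0001
Mask low 2 bits: 01 = 1

1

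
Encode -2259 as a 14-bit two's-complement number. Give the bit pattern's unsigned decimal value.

2259 in 14 bits: 00100011010011
Invert: 11011100101100
Add 1:  11011100101101 = 14125
(Check: 2^14 - 2259 = 16384 - 2259 = 14125.)

14125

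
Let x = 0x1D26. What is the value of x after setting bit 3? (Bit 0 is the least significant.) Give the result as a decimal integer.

x = 1110100100110
bit 3 is currently 0; set it via x | (1 << 3) = x | 8
→ 1110100101110 = 7470

7470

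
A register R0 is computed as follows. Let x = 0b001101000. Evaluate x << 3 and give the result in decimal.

832

x = 0001101000
shift left by 3 → 1101000000 = 832
(equivalently, 104 × 2^3 = 104 × 8)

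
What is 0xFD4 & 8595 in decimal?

400

0xFD4 = 00111111010100
8595 = 10000110010011
AND → 00000110010000 = 400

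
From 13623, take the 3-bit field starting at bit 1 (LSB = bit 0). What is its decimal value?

3

v = 011010100110111
Shift right by 1: 01101010011011
Mask low 3 bits: 011 = 3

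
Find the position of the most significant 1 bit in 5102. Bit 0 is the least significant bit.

12

5102 = 1001111101110
The topmost 1 is at position 12 (since 2^12 = 4096 ≤ 5102 < 8192).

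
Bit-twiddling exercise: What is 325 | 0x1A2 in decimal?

487

325 = 101000101
0x1A2 = 110100010
 OR → 111100111 = 487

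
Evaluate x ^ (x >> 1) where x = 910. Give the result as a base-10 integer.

x = 1110001110 = 910
x>>1 = 0111000111
XOR  = 1001001001 = 585
(x ^ (x >> 1) gives the standard binary-reflected Gray code of x.)

585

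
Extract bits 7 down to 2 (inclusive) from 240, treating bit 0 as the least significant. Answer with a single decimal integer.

60

v = 011110000
Shift right by 2: 0111100
Mask low 6 bits: 111100 = 60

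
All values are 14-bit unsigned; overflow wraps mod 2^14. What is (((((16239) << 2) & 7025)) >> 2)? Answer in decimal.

16239 = 11111101101111
→ << 2 (mod 2^14) → 11110110111100 = 15804
7025 = 01101101110001
→ & → 01100100110000 = 6448
→ >> 2 → 00011001001100 = 1612

1612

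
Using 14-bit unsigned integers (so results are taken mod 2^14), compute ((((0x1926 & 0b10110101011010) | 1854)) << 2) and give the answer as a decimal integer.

0x1926 = 01100100100110
0b10110101011010 = 10110101011010
→ & → 00100100000010 = 2306
1854 = 00011100111110
→ | → 00111100111110 = 3902
→ << 2 (mod 2^14) → 11110011111000 = 15608

15608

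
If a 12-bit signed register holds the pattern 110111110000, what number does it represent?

-528

pattern = 110111110000 (MSB is 1 ⇒ negative)
Invert: 001000001111, add 1 → 001000010000 = 528, so the value is -528.
(Equivalently: 3568 - 2^12 = 3568 - 4096 = -528.)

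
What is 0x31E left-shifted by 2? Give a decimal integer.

0x31E = 001100011110
shift left by 2 → 110001111000 = 3192
(equivalently, 798 × 2^2 = 798 × 4)

3192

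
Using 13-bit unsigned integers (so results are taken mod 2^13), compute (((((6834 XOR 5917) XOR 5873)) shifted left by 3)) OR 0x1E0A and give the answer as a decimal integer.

7930

6834 = 1101010110010
5917 = 1011100011101
→ XOR → 0110110101111 = 3503
5873 = 1011011110001
→ XOR → 1101101011110 = 7006
→ shifted left by 3 (mod 2^13) → 1101011110000 = 6896
0x1E0A = 1111000001010
→ OR → 1111011111010 = 7930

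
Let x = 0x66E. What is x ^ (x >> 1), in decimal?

x = 11001101110 = 1646
x>>1 = 01100110111
XOR  = 10101011001 = 1369
(x ^ (x >> 1) gives the standard binary-reflected Gray code of x.)

1369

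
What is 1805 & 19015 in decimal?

1805 = 000011100001101
19015 = 100101001000111
AND → 000001000000101 = 517

517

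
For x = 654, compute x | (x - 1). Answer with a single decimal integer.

655

x = 1010001110 = 654
x - 1 = 1010001101
OR    = 1010001111 = 655
(x | (x - 1) sets all bits below the lowest set bit.)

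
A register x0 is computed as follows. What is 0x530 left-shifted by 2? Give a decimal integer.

0x530 = 0010100110000
shift left by 2 → 1010011000000 = 5312
(equivalently, 1328 × 2^2 = 1328 × 4)

5312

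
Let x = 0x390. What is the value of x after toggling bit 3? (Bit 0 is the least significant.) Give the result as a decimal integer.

x = 001110010000
bit 3 is currently 0; toggle it via x ^ (1 << 3) = x ^ 8
→ 001110011000 = 920

920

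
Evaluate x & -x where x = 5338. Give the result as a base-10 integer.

2

x = 1010011011010 = 5338
-x (two's complement) = …0101100100110
AND   = 0000000000010 = 2
(x & -x isolates the lowest set bit of x.)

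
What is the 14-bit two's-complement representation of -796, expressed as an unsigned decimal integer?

796 in 14 bits: 00001100011100
Invert: 11110011100011
Add 1:  11110011100100 = 15588
(Check: 2^14 - 796 = 16384 - 796 = 15588.)

15588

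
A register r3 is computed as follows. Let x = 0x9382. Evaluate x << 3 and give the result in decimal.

0x9382 = 0001001001110000010
shift left by 3 → 1001001110000010000 = 302096
(equivalently, 37762 × 2^3 = 37762 × 8)

302096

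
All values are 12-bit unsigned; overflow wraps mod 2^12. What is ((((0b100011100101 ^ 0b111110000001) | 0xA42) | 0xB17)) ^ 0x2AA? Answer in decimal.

3549

0b100011100101 = 100011100101
0b111110000001 = 111110000001
→ ^ → 011101100100 = 1892
0xA42 = 101001000010
→ | → 111101100110 = 3942
0xB17 = 101100010111
→ | → 111101110111 = 3959
0x2AA = 001010101010
→ ^ → 110111011101 = 3549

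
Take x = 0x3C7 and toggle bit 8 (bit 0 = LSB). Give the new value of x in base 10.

711

x = 1111000111
bit 8 is currently 1; toggle it via x ^ (1 << 8) = x ^ 256
→ 1011000111 = 711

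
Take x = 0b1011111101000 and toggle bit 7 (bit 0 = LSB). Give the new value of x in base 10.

5992

x = 1011111101000
bit 7 is currently 1; toggle it via x ^ (1 << 7) = x ^ 128
→ 1011101101000 = 5992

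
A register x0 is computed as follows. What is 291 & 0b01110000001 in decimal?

257

291 = 0100100011
b = 1110000001
AND → 0100000001 = 257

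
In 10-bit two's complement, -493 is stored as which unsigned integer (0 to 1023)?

531

493 in 10 bits: 0111101101
Invert: 1000010010
Add 1:  1000010011 = 531
(Check: 2^10 - 493 = 1024 - 493 = 531.)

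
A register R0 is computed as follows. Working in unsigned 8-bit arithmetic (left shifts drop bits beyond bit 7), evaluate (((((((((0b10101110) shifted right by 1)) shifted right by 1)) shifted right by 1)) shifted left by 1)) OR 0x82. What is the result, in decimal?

170

0b10101110 = 10101110
→ shifted right by 1 → 01010111 = 87
→ shifted right by 1 → 00101011 = 43
→ shifted right by 1 → 00010101 = 21
→ shifted left by 1 (mod 2^8) → 00101010 = 42
0x82 = 10000010
→ OR → 10101010 = 170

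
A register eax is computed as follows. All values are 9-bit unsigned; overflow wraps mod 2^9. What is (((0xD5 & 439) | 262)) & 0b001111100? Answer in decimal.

20

0xD5 = 011010101
439 = 110110111
→ & → 010010101 = 149
262 = 100000110
→ | → 110010111 = 407
0b001111100 = 001111100
→ & → 000010100 = 20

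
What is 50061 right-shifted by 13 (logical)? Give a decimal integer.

6

50061 = 1100001110001101
shift right by 13 → 0000000000000110 = 6
(equivalently, floor(50061 / 8192))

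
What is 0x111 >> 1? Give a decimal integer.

0x111 = 100010001
shift right by 1 → 010001000 = 136
(equivalently, floor(273 / 2))

136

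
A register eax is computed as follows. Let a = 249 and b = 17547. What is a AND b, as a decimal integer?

249 = 000000011111001
17547 = 100010010001011
AND → 000000010001001 = 137

137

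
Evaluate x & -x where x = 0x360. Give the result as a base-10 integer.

x = 1101100000 = 864
-x (two's complement) = …0010100000
AND   = 0000100000 = 32
(x & -x isolates the lowest set bit of x.)

32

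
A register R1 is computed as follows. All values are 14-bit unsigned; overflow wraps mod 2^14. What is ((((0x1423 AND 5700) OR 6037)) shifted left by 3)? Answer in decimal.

0x1423 = 01010000100011
5700 = 01011001000100
→ AND → 01010000000000 = 5120
6037 = 01011110010101
→ OR → 01011110010101 = 6037
→ shifted left by 3 (mod 2^14) → 11110010101000 = 15528

15528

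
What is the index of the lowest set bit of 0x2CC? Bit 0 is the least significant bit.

0x2CC = 1011001100
Trailing zeros: 2, so the lowest set bit is bit 2 (value 4).

2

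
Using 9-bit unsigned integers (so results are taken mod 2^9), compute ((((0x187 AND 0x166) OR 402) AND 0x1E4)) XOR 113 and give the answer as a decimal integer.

0x187 = 110000111
0x166 = 101100110
→ AND → 100000110 = 262
402 = 110010010
→ OR → 110010110 = 406
0x1E4 = 111100100
→ AND → 110000100 = 388
113 = 001110001
→ XOR → 111110101 = 501

501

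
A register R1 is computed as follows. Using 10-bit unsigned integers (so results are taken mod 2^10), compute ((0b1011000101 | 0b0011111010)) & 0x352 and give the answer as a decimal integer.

594

0b1011000101 = 1011000101
0b0011111010 = 0011111010
→ | → 1011111111 = 767
0x352 = 1101010010
→ & → 1001010010 = 594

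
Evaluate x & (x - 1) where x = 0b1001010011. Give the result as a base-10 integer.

594

x = 1001010011 = 595
x - 1 = 1001010010
AND   = 1001010010 = 594
(x & (x - 1) clears the lowest set bit of x.)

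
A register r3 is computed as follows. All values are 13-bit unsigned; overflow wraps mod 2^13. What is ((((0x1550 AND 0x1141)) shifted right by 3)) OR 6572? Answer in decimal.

0x1550 = 1010101010000
0x1141 = 1000101000001
→ AND → 1000101000000 = 4416
→ shifted right by 3 → 0001000101000 = 552
6572 = 1100110101100
→ OR → 1101110101100 = 7084

7084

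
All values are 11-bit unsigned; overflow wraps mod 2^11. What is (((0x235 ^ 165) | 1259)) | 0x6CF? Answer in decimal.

0x235 = 01000110101
165 = 00010100101
→ ^ → 01010010000 = 656
1259 = 10011101011
→ | → 11011111011 = 1787
0x6CF = 11011001111
→ | → 11011111111 = 1791

1791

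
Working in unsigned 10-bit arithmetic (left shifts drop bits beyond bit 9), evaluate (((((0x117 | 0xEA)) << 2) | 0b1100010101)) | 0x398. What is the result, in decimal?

1021

0x117 = 0100010111
0xEA = 0011101010
→ | → 0111111111 = 511
→ << 2 (mod 2^10) → 1111111100 = 1020
0b1100010101 = 1100010101
→ | → 1111111101 = 1021
0x398 = 1110011000
→ | → 1111111101 = 1021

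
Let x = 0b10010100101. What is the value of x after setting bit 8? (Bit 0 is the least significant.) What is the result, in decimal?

1445

x = 10010100101
bit 8 is currently 0; set it via x | (1 << 8) = x | 256
→ 10110100101 = 1445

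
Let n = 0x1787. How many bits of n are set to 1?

0x1787 = 1011110000111
Count the 1s: 1 + 1 + 1 + 1 + 1 + 1 + 1 + 1 = 8

8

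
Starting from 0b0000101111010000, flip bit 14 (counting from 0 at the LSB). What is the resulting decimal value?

x = 0000101111010000
bit 14 is currently 0; toggle it via x ^ (1 << 14) = x ^ 16384
→ 0100101111010000 = 19408

19408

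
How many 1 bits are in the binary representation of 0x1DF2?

0x1DF2 = 1110111110010
Count the 1s: 1 + 1 + 1 + 1 + 1 + 1 + 1 + 1 + 1 = 9

9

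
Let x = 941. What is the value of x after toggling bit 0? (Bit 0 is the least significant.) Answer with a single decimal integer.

940

x = 0000001110101101
bit 0 is currently 1; toggle it via x ^ (1 << 0) = x ^ 1
→ 0000001110101100 = 940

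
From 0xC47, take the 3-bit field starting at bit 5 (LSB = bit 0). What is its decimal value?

v = 0110001000111
Shift right by 5: 01100010
Mask low 3 bits: 010 = 2

2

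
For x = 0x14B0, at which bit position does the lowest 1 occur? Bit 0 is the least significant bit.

0x14B0 = 1010010110000
Trailing zeros: 4, so the lowest set bit is bit 4 (value 16).

4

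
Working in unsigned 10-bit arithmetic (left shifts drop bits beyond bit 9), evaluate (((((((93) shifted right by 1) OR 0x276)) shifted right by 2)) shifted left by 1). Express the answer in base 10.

93 = 0001011101
→ shifted right by 1 → 0000101110 = 46
0x276 = 1001110110
→ OR → 1001111110 = 638
→ shifted right by 2 → 0010011111 = 159
→ shifted left by 1 (mod 2^10) → 0100111110 = 318

318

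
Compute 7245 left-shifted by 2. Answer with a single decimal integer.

28980

7245 = 001110001001101
shift left by 2 → 111000100110100 = 28980
(equivalently, 7245 × 2^2 = 7245 × 4)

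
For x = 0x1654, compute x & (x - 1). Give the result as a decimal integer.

x = 1011001010100 = 5716
x - 1 = 1011001010011
AND   = 1011001010000 = 5712
(x & (x - 1) clears the lowest set bit of x.)

5712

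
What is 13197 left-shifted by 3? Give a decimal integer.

105576

13197 = 00011001110001101
shift left by 3 → 11001110001101000 = 105576
(equivalently, 13197 × 2^3 = 13197 × 8)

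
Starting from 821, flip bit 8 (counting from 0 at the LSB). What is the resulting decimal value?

x = 1100110101
bit 8 is currently 1; toggle it via x ^ (1 << 8) = x ^ 256
→ 1000110101 = 565

565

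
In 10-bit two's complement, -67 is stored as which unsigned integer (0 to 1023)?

957

67 in 10 bits: 0001000011
Invert: 1110111100
Add 1:  1110111101 = 957
(Check: 2^10 - 67 = 1024 - 67 = 957.)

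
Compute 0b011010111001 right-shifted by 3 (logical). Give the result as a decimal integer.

x = 11010111001
shift right by 3 → 00011010111 = 215
(equivalently, floor(1721 / 8))

215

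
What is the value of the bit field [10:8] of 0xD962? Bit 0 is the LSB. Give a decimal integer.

v = 1101100101100010
Shift right by 8: 11011001
Mask low 3 bits: 001 = 1

1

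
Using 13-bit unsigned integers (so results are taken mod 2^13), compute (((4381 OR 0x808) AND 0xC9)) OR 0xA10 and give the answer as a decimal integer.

2585

4381 = 1000100011101
0x808 = 0100000001000
→ OR → 1100100011101 = 6429
0xC9 = 0000011001001
→ AND → 0000000001001 = 9
0xA10 = 0101000010000
→ OR → 0101000011001 = 2585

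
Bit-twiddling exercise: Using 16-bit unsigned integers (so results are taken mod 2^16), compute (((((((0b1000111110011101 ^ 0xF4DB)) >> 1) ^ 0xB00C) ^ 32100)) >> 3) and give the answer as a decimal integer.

7705

0b1000111110011101 = 1000111110011101
0xF4DB = 1111010011011011
→ ^ → 0111101101000110 = 31558
→ >> 1 → 0011110110100011 = 15779
0xB00C = 1011000000001100
→ ^ → 1000110110101111 = 36271
32100 = 0111110101100100
→ ^ → 1111000011001011 = 61643
→ >> 3 → 0001111000011001 = 7705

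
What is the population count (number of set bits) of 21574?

21574 = 101010001000110
Count the 1s: 1 + 1 + 1 + 1 + 1 + 1 = 6

6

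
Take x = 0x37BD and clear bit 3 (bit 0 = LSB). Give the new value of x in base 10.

14261

x = 0011011110111101
bit 3 is currently 1; clear it via x & ~(1 << 3) = x & ~8
→ 0011011110110101 = 14261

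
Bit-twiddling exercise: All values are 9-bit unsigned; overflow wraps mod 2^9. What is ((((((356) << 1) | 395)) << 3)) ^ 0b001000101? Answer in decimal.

356 = 101100100
→ << 1 (mod 2^9) → 011001000 = 200
395 = 110001011
→ | → 111001011 = 459
→ << 3 (mod 2^9) → 001011000 = 88
0b001000101 = 001000101
→ ^ → 000011101 = 29

29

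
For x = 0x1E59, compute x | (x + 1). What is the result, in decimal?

x = 1111001011001 = 7769
x + 1 = 1111001011010
OR    = 1111001011011 = 7771
(x | (x + 1) sets the lowest cleared bit.)

7771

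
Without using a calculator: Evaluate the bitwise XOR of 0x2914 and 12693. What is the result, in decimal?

6273

0x2914 = 10100100010100
12693 = 11000110010101
XOR → 01100010000001 = 6273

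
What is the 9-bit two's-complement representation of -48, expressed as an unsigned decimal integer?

48 in 9 bits: 000110000
Invert: 111001111
Add 1:  111010000 = 464
(Check: 2^9 - 48 = 512 - 48 = 464.)

464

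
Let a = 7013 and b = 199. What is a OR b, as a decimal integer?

7143

7013 = 1101101100101
199 = 0000011000111
 OR → 1101111100111 = 7143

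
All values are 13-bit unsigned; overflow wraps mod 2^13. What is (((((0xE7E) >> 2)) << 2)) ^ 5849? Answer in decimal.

6309

0xE7E = 0111001111110
→ >> 2 → 0001110011111 = 927
→ << 2 (mod 2^13) → 0111001111100 = 3708
5849 = 1011011011001
→ ^ → 1100010100101 = 6309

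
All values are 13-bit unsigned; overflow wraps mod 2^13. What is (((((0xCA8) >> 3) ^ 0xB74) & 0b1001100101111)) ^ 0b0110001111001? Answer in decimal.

3672

0xCA8 = 0110010101000
→ >> 3 → 0000110010101 = 405
0xB74 = 0101101110100
→ ^ → 0101011100001 = 2785
0b1001100101111 = 1001100101111
→ & → 0001000100001 = 545
0b0110001111001 = 0110001111001
→ ^ → 0111001011000 = 3672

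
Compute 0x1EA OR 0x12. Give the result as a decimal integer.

0x1EA = 111101010
0x12 = 000010010
 OR → 111111010 = 506

506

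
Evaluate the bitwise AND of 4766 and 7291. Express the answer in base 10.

4122

4766 = 1001010011110
7291 = 1110001111011
AND → 1000000011010 = 4122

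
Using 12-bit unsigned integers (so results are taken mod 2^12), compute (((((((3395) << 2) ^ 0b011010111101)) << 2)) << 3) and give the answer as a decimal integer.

3395 = 110101000011
→ << 2 (mod 2^12) → 010100001100 = 1292
0b011010111101 = 011010111101
→ ^ → 001110110001 = 945
→ << 2 (mod 2^12) → 111011000100 = 3780
→ << 3 (mod 2^12) → 011000100000 = 1568

1568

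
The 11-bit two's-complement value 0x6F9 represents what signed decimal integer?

pattern = 11011111001 (MSB is 1 ⇒ negative)
Invert: 00100000110, add 1 → 00100000111 = 263, so the value is -263.
(Equivalently: 1785 - 2^11 = 1785 - 2048 = -263.)

-263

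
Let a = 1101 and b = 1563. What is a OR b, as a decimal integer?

1631

1101 = 10001001101
1563 = 11000011011
 OR → 11001011111 = 1631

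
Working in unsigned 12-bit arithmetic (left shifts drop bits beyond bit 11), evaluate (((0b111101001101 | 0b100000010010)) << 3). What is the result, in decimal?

0b111101001101 = 111101001101
0b100000010010 = 100000010010
→ | → 111101011111 = 3935
→ << 3 (mod 2^12) → 101011111000 = 2808

2808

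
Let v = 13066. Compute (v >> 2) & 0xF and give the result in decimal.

v = 11001100001010
Shift right by 2: 110011000010
Mask low 4 bits: 0010 = 2

2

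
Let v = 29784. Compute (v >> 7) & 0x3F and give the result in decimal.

v = 111010001011000
Shift right by 7: 11101000
Mask low 6 bits: 101000 = 40

40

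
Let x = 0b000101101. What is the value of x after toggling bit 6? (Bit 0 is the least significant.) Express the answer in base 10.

x = 000101101
bit 6 is currently 0; toggle it via x ^ (1 << 6) = x ^ 64
→ 001101101 = 109

109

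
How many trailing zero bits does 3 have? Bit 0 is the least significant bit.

3 = 11
Trailing zeros: 0, so the lowest set bit is bit 0 (value 1).

0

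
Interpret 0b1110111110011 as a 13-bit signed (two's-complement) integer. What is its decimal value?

pattern = 1110111110011 (MSB is 1 ⇒ negative)
Invert: 0001000001100, add 1 → 0001000001101 = 525, so the value is -525.
(Equivalently: 7667 - 2^13 = 7667 - 8192 = -525.)

-525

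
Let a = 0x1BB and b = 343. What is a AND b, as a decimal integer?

0x1BB = 110111011
343 = 101010111
AND → 100010011 = 275

275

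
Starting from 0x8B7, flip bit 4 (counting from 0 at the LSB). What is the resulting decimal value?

2215

x = 100010110111
bit 4 is currently 1; toggle it via x ^ (1 << 4) = x ^ 16
→ 100010100111 = 2215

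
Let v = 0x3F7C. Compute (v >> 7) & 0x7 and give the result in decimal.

6

v = 11111101111100
Shift right by 7: 1111110
Mask low 3 bits: 110 = 6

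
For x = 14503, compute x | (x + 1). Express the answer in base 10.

x = 11100010100111 = 14503
x + 1 = 11100010101000
OR    = 11100010101111 = 14511
(x | (x + 1) sets the lowest cleared bit.)

14511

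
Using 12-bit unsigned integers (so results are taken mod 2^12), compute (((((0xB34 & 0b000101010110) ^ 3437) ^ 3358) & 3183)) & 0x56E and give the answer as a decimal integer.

102

0xB34 = 101100110100
0b000101010110 = 000101010110
→ & → 000100010100 = 276
3437 = 110101101101
→ ^ → 110001111001 = 3193
3358 = 110100011110
→ ^ → 000101100111 = 359
3183 = 110001101111
→ & → 000001100111 = 103
0x56E = 010101101110
→ & → 000001100110 = 102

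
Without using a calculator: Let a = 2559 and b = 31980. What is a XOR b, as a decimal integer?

2559 = 000100111111111
31980 = 111110011101100
XOR → 111010100010011 = 29971

29971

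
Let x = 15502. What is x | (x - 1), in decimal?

15503

x = 11110010001110 = 15502
x - 1 = 11110010001101
OR    = 11110010001111 = 15503
(x | (x - 1) sets all bits below the lowest set bit.)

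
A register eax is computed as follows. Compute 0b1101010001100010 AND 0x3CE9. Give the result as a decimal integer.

5216

a = 1101010001100010
0x3CE9 = 0011110011101001
AND → 0001010001100000 = 5216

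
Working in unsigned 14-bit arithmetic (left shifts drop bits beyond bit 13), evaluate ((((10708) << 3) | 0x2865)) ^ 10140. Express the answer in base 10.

2425

10708 = 10100111010100
→ << 3 (mod 2^14) → 00111010100000 = 3744
0x2865 = 10100001100101
→ | → 10111011100101 = 12005
10140 = 10011110011100
→ ^ → 00100101111001 = 2425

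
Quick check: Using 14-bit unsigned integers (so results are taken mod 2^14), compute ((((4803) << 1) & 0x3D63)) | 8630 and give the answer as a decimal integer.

9654

4803 = 01001011000011
→ << 1 (mod 2^14) → 10010110000110 = 9606
0x3D63 = 11110101100011
→ & → 10010100000010 = 9474
8630 = 10000110110110
→ | → 10010110110110 = 9654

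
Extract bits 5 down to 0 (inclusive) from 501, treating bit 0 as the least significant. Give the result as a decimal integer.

v = 00111110101
Shift right by 0: 00111110101
Mask low 6 bits: 110101 = 53

53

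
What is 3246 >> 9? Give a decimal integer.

6

3246 = 110010101110
shift right by 9 → 000000000110 = 6
(equivalently, floor(3246 / 512))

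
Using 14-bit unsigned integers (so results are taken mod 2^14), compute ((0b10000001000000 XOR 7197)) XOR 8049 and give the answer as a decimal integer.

9004

0b10000001000000 = 10000001000000
7197 = 01110000011101
→ XOR → 11110001011101 = 15453
8049 = 01111101110001
→ XOR → 10001100101100 = 9004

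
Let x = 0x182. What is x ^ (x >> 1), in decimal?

323

x = 110000010 = 386
x>>1 = 011000001
XOR  = 101000011 = 323
(x ^ (x >> 1) gives the standard binary-reflected Gray code of x.)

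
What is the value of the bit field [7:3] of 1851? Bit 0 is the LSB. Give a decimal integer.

7

v = 0000011100111011
Shift right by 3: 0000011100111
Mask low 5 bits: 00111 = 7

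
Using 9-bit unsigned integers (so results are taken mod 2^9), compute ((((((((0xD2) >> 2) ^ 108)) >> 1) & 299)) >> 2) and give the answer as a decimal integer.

0xD2 = 011010010
→ >> 2 → 000110100 = 52
108 = 001101100
→ ^ → 001011000 = 88
→ >> 1 → 000101100 = 44
299 = 100101011
→ & → 000101000 = 40
→ >> 2 → 000001010 = 10

10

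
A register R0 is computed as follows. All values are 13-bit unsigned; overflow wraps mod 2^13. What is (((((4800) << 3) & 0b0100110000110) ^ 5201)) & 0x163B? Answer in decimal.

4800 = 1001011000000
→ << 3 (mod 2^13) → 1011000000000 = 5632
0b0100110000110 = 0100110000110
→ & → 0000000000000 = 0
5201 = 1010001010001
→ ^ → 1010001010001 = 5201
0x163B = 1011000111011
→ & → 1010000010001 = 5137

5137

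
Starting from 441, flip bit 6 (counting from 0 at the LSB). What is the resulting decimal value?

x = 000110111001
bit 6 is currently 0; toggle it via x ^ (1 << 6) = x ^ 64
→ 000111111001 = 505

505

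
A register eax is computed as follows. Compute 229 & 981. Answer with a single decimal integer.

197

229 = 0011100101
981 = 1111010101
AND → 0011000101 = 197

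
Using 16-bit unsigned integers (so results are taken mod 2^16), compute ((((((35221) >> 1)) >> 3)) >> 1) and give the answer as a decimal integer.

35221 = 1000100110010101
→ >> 1 → 0100010011001010 = 17610
→ >> 3 → 0000100010011001 = 2201
→ >> 1 → 0000010001001100 = 1100

1100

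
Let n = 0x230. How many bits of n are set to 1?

0x230 = 1000110000
Count the 1s: 1 + 1 + 1 = 3

3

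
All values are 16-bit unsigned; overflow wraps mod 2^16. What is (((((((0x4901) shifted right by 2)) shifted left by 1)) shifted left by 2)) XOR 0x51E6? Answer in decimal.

50150

0x4901 = 0100100100000001
→ shifted right by 2 → 0001001001000000 = 4672
→ shifted left by 1 (mod 2^16) → 0010010010000000 = 9344
→ shifted left by 2 (mod 2^16) → 1001001000000000 = 37376
0x51E6 = 0101000111100110
→ XOR → 1100001111100110 = 50150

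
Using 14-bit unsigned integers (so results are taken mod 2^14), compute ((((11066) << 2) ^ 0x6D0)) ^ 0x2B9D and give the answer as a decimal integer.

421

11066 = 10101100111010
→ << 2 (mod 2^14) → 10110011101000 = 11496
0x6D0 = 00011011010000
→ ^ → 10101000111000 = 10808
0x2B9D = 10101110011101
→ ^ → 00000110100101 = 421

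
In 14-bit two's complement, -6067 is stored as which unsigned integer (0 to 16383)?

6067 in 14 bits: 01011110110011
Invert: 10100001001100
Add 1:  10100001001101 = 10317
(Check: 2^14 - 6067 = 16384 - 6067 = 10317.)

10317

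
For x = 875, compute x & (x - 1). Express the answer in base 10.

874

x = 1101101011 = 875
x - 1 = 1101101010
AND   = 1101101010 = 874
(x & (x - 1) clears the lowest set bit of x.)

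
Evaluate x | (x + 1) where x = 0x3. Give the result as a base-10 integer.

7

x = 011 = 3
x + 1 = 100
OR    = 111 = 7
(x | (x + 1) sets the lowest cleared bit.)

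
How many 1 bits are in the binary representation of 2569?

2569 = 101000001001
Count the 1s: 1 + 1 + 1 + 1 = 4

4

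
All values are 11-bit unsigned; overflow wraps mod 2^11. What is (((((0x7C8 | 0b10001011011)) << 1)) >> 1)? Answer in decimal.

0x7C8 = 11111001000
0b10001011011 = 10001011011
→ | → 11111011011 = 2011
→ << 1 (mod 2^11) → 11110110110 = 1974
→ >> 1 → 01111011011 = 987

987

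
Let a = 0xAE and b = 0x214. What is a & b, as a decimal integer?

4

0xAE = 0010101110
0x214 = 1000010100
AND → 0000000100 = 4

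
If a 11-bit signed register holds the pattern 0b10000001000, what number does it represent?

pattern = 10000001000 (MSB is 1 ⇒ negative)
Invert: 01111110111, add 1 → 01111111000 = 1016, so the value is -1016.
(Equivalently: 1032 - 2^11 = 1032 - 2048 = -1016.)

-1016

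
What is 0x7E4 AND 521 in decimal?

512

0x7E4 = 11111100100
521 = 01000001001
AND → 01000000000 = 512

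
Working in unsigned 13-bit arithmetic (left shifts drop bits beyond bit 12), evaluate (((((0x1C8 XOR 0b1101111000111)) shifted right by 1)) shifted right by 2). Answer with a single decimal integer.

833

0x1C8 = 0000111001000
0b1101111000111 = 1101111000111
→ XOR → 1101000001111 = 6671
→ shifted right by 1 → 0110100000111 = 3335
→ shifted right by 2 → 0001101000001 = 833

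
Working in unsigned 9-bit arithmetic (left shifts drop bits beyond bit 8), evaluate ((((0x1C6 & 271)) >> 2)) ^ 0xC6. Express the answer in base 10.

135

0x1C6 = 111000110
271 = 100001111
→ & → 100000110 = 262
→ >> 2 → 001000001 = 65
0xC6 = 011000110
→ ^ → 010000111 = 135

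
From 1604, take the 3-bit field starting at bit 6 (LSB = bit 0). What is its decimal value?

1

v = 11001000100
Shift right by 6: 11001
Mask low 3 bits: 001 = 1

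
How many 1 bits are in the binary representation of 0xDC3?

0xDC3 = 110111000011
Count the 1s: 1 + 1 + 1 + 1 + 1 + 1 + 1 = 7

7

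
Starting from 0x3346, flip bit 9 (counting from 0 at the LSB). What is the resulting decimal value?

12614

x = 011001101000110
bit 9 is currently 1; toggle it via x ^ (1 << 9) = x ^ 512
→ 011000101000110 = 12614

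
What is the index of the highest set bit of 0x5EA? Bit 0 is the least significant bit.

10

0x5EA = 10111101010
The topmost 1 is at position 10 (since 2^10 = 1024 ≤ 1514 < 2048).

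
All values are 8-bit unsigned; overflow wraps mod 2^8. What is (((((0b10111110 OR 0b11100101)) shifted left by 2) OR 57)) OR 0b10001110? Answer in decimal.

255

0b10111110 = 10111110
0b11100101 = 11100101
→ OR → 11111111 = 255
→ shifted left by 2 (mod 2^8) → 11111100 = 252
57 = 00111001
→ OR → 11111101 = 253
0b10001110 = 10001110
→ OR → 11111111 = 255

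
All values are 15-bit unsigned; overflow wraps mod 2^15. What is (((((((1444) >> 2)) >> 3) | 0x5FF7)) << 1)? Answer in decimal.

1444 = 000010110100100
→ >> 2 → 000000101101001 = 361
→ >> 3 → 000000000101101 = 45
0x5FF7 = 101111111110111
→ | → 101111111111111 = 24575
→ << 1 (mod 2^15) → 011111111111110 = 16382

16382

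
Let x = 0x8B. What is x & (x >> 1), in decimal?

x = 10001011 = 139
x>>1 = 01000101
AND  = 00000001 = 1
(x & (x >> 1) has a 1 wherever x has two consecutive 1 bits.)

1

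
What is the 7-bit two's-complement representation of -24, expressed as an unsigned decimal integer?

104

24 in 7 bits: 0011000
Invert: 1100111
Add 1:  1101000 = 104
(Check: 2^7 - 24 = 128 - 24 = 104.)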